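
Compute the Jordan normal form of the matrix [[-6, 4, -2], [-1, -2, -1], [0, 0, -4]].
The characteristic polynomial is det(xI - A) = (x + 4)^3, so the eigenvalues are -4 (algebraic multiplicity 3).

For λ = -4: rank(A + 4I) = 1, rank((A + 4I)^2) = 0. The eigenspace has dimension 3 - 1 = 2, so there are 2 Jordan blocks; the rank sequence gives block sizes [2, 1].

Assembling the blocks gives the Jordan form J above.

J = [[-4, 1, 0], [0, -4, 0], [0, 0, -4]]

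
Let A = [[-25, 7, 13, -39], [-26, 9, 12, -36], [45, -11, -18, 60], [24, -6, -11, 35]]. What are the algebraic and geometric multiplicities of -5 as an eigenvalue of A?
algebraic multiplicity 1, geometric multiplicity 1

The characteristic polynomial is (x - 2)^3(x + 5), so the factor x + 5 appears with exponent 1: the algebraic multiplicity is 1.

rank(A + 5I) = 3, so the eigenspace has dimension 4 - 3 = 1: the geometric multiplicity is 1.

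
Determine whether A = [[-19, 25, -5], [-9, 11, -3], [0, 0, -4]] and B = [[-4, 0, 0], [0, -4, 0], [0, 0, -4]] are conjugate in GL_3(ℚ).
Both have characteristic polynomial (x + 4)^3, but the minimal polynomial of A is (x + 4)^2 while the minimal polynomial of B is x + 4. The minimal polynomial is a similarity invariant, so A and B are not similar.

No.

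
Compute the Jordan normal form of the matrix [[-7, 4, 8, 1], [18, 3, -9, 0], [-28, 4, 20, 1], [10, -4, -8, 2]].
The characteristic polynomial is det(xI - A) = (x - 6)^2(x - 3)^2, so the eigenvalues are 3 (algebraic multiplicity 2), 6 (algebraic multiplicity 2).

For λ = 3: rank(A - 3I) = 2. The eigenspace has dimension 4 - 2 = 2, so there are 2 Jordan blocks; the rank sequence gives block sizes [1, 1].

For λ = 6: rank(A - 6I) = 3, rank((A - 6I)^2) = 2. The eigenspace has dimension 4 - 3 = 1, so there is 1 Jordan block; the rank sequence gives block sizes [2].

Assembling the blocks gives the Jordan form J above.

J = [[3, 0, 0, 0], [0, 3, 0, 0], [0, 0, 6, 1], [0, 0, 0, 6]]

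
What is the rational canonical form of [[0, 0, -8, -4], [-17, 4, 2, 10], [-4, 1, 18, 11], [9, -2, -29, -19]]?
R = [[0, 0, 0, -4], [1, 0, 0, -12], [0, 1, 0, 5], [0, 0, 1, 3]]

The invariant factors of A (the non-unit diagonal entries of the Smith normal form of xI - A over ℚ[x]) are (x - 2)(x + 2)(x^2 - 3x - 1), each dividing the next. The characteristic polynomial is their product, (x - 2)(x + 2)(x^2 - 3x - 1).

The rational canonical form is the block-diagonal matrix of companion matrices C(f_i):
R = [[0, 0, 0, -4], [1, 0, 0, -12], [0, 1, 0, 5], [0, 0, 1, 3]].

Note the characteristic polynomial does not split into linear factors over ℚ, so A has no Jordan form over ℚ; the rational canonical form exists over any field.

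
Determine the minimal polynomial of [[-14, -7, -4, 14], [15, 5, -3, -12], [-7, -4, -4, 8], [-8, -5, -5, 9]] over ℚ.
m_A(x) = (x + 1)^3

The characteristic polynomial factors as (x + 1)^4. The minimal polynomial is ∏(x - λ)^{k_λ} where k_λ is the size of the largest Jordan block at λ.

For λ = -1: rank(A + I) = 2, and the largest Jordan block has size 3 (the smallest k with rank((A + I)^k) = rank((A + I)^(k+1))).

So m_A(x) = (x + 1)^3.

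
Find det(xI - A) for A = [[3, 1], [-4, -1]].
χ_A(x) = (x - 1)^2

xI - A = [[x - 3, -1], [4, x + 1]].

Expanding det(xI - A) along the first row:
det(xI - A) = + (x - 3)·det([[x + 1]]) - (-1)·det([[4]]).

Evaluating gives χ_A(x) = x^2 - 2x + 1 = (x - 1)^2.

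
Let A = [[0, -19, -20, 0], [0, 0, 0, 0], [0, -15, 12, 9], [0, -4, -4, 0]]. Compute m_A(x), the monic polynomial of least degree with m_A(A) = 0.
m_A(x) = x^2(x - 6)^2

The characteristic polynomial factors as x^2(x - 6)^2. The minimal polynomial is ∏(x - λ)^{k_λ} where k_λ is the size of the largest Jordan block at λ.

For λ = 0: rank(A) = 3, and the largest Jordan block has size 2 (the smallest k with rank(A^k) = rank(A^(k+1))).
For λ = 6: rank(A - 6I) = 3, and the largest Jordan block has size 2 (the smallest k with rank((A - 6I)^k) = rank((A - 6I)^(k+1))).

So m_A(x) = x^2(x - 6)^2.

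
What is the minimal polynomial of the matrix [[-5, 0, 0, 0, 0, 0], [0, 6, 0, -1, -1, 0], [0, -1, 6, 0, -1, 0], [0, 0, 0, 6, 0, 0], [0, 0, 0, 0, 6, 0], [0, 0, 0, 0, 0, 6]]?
The characteristic polynomial factors as (x - 6)^5(x + 5). The minimal polynomial is ∏(x - λ)^{k_λ} where k_λ is the size of the largest Jordan block at λ.

For λ = -5: rank(A + 5I) = 5, and the largest Jordan block has size 1 (the smallest k with rank((A + 5I)^k) = rank((A + 5I)^(k+1))).
For λ = 6: rank(A - 6I) = 3, and the largest Jordan block has size 3 (the smallest k with rank((A - 6I)^k) = rank((A - 6I)^(k+1))).

So m_A(x) = (x - 6)^3(x + 5).

m_A(x) = (x - 6)^3(x + 5)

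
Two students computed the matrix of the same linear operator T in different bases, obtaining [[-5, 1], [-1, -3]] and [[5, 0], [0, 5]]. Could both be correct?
No.

trace(A) = -8 but trace(B) = 10. The trace is a similarity invariant, so A and B are not similar.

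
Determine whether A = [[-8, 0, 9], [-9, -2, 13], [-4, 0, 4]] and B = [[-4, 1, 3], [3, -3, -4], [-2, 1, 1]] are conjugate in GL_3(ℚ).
Yes.

Two matrices over a field are similar if and only if they have the same invariant factors.

Both A and B have characteristic polynomial (x + 2)^3 and minimal polynomial (x + 2)^3. Computing further, both have invariant factors (x + 2)^3. Hence A and B are similar.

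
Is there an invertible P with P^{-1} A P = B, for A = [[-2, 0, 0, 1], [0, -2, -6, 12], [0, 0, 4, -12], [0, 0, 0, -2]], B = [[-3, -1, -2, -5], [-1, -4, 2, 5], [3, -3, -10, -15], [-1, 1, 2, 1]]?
No.

trace(A) = -2 but trace(B) = -16. The trace is a similarity invariant, so A and B are not similar.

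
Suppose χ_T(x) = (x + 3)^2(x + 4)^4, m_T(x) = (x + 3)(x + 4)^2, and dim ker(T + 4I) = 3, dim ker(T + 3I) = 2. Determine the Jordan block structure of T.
Jordan blocks: (-4, 2), (-4, 1), (-4, 1), (-3, 1), (-3, 1)

λ = -4: algebraic multiplicity 4 (exponent in χ_T), largest block size 2 (exponent in m_T), 3 blocks (geometric multiplicity). These force block sizes [2, 1, 1].
λ = -3: algebraic multiplicity 2 (exponent in χ_T), largest block size 1 (exponent in m_T), 2 blocks (geometric multiplicity). These force block sizes [1, 1].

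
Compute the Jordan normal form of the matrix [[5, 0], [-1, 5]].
J = [[5, 1], [0, 5]]

The characteristic polynomial is det(xI - A) = (x - 5)^2, so the eigenvalues are 5 (algebraic multiplicity 2).

For λ = 5: rank(A - 5I) = 1, rank((A - 5I)^2) = 0. The eigenspace has dimension 2 - 1 = 1, so there is 1 Jordan block; the rank sequence gives block sizes [2].

Assembling the blocks gives the Jordan form J above.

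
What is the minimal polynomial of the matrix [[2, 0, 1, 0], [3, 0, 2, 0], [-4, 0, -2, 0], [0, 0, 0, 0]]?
The characteristic polynomial factors as x^4. The minimal polynomial is ∏(x - λ)^{k_λ} where k_λ is the size of the largest Jordan block at λ.

For λ = 0: rank(A) = 2, and the largest Jordan block has size 3 (the smallest k with rank(A^k) = rank(A^(k+1))).

So m_A(x) = x^3.

m_A(x) = x^3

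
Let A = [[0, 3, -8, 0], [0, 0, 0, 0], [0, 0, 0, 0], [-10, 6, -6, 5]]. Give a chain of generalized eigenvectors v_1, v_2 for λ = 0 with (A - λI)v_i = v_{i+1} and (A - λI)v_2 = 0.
v_1 = [[1, 3, 1, 0]]^T, v_2 = [[1, 0, 0, 2]]^T

We seek v_1 ∈ ker(A^2) \ ker(A), then set v_{i+1} = A v_i.

One such chain is v_1 = [[1, 3, 1, 0]]^T, v_2 = [[1, 0, 0, 2]]^T. Check: A v_2 = [[0, 0, 0, 0]]^T = 0.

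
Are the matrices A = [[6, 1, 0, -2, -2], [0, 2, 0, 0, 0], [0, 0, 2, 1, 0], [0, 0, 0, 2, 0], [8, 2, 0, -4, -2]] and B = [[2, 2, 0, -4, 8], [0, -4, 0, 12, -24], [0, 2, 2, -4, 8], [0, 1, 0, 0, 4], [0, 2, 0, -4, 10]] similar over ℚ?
No.

Both have characteristic polynomial (x - 2)^5 and minimal polynomial (x - 2)^2. But rank(A - 2I) = 2 for A while rank(B - 2I) = 1 for B, so the number of Jordan blocks at λ = 2 differs. A and B are not similar.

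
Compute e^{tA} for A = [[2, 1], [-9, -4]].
A has Jordan form J = [[-1, 1], [0, -1]] with A = PJP^{-1}, so e^{tA} = P e^{tJ} P^{-1}.

For a Jordan block J_k(λ), e^{tJ_k(λ)} = e^{λt} · (I + tN + t^2 N^2/2! + ... + t^{k-1} N^{k-1}/(k-1)!) where N is the nilpotent superdiagonal part.

Assembling the blocks and conjugating back gives the entries of e^{tA} as shown above.

e^{tA} = [[(3*t + 1)*e^{-t}, t*e^{-t}], [-9*t*e^{-t}, (1 - 3*t)*e^{-t}]]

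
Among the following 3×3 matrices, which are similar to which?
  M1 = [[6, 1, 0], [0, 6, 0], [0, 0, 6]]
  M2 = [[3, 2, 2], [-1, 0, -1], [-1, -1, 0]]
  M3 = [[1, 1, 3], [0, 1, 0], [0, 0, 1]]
Characteristic polynomials: χ_{M1} = (x - 6)^3, χ_{M2} = (x - 1)^3, χ_{M3} = (x - 1)^3.

{M1}: invariant factors x - 6, (x - 6)^2.

{M2, M3}: invariant factors x - 1, (x - 1)^2.

Matrices are similar if and only if their invariant-factor lists agree; the partition into similarity classes is {M1}, {M2, M3}.

2 classes: {M1}, {M2, M3}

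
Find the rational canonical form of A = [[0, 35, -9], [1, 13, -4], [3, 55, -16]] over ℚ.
The invariant factors of A (the non-unit diagonal entries of the Smith normal form of xI - A over ℚ[x]) are (x + 2)(x^2 + x + 2), each dividing the next. The characteristic polynomial is their product, (x + 2)(x^2 + x + 2).

The rational canonical form is the block-diagonal matrix of companion matrices C(f_i):
R = [[0, 0, -4], [1, 0, -4], [0, 1, -3]].

Note the characteristic polynomial does not split into linear factors over ℚ, so A has no Jordan form over ℚ; the rational canonical form exists over any field.

R = [[0, 0, -4], [1, 0, -4], [0, 1, -3]]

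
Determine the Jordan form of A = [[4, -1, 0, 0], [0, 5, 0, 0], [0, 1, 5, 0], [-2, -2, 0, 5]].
The characteristic polynomial is det(xI - A) = (x - 5)^3(x - 4), so the eigenvalues are 4 (algebraic multiplicity 1), 5 (algebraic multiplicity 3).

For λ = 4: algebraic multiplicity 1 gives one 1×1 block.

For λ = 5: rank(A - 5I) = 2, rank((A - 5I)^2) = 1. The eigenspace has dimension 4 - 2 = 2, so there are 2 Jordan blocks; the rank sequence gives block sizes [2, 1].

Assembling the blocks gives the Jordan form J above.

J = [[4, 0, 0, 0], [0, 5, 1, 0], [0, 0, 5, 0], [0, 0, 0, 5]]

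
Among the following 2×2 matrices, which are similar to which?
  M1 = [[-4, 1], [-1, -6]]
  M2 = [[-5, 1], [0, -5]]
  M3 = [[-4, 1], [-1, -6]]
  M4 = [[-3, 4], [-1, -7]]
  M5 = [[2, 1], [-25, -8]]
2 classes: {M1, M2, M3, M4}, {M5}

Characteristic polynomials: χ_{M1} = (x + 5)^2, χ_{M2} = (x + 5)^2, χ_{M3} = (x + 5)^2, χ_{M4} = (x + 5)^2, χ_{M5} = (x + 3)^2.

{M1, M2, M3, M4}: invariant factors (x + 5)^2.

{M5}: invariant factors (x + 3)^2.

Matrices are similar if and only if their invariant-factor lists agree; the partition into similarity classes is {M1, M2, M3, M4}, {M5}.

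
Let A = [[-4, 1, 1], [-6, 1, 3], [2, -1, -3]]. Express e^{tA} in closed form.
A has Jordan form J = [[-2, 1, 0], [0, -2, 0], [0, 0, -2]] with A = PJP^{-1}, so e^{tA} = P e^{tJ} P^{-1}.

For a Jordan block J_k(λ), e^{tJ_k(λ)} = e^{λt} · (I + tN + t^2 N^2/2! + ... + t^{k-1} N^{k-1}/(k-1)!) where N is the nilpotent superdiagonal part.

Assembling the blocks and conjugating back gives the entries of e^{tA} as shown above.

e^{tA} = [[(1 - 2*t)*e^{-2*t}, t*e^{-2*t}, t*e^{-2*t}], [-6*t*e^{-2*t}, (3*t + 1)*e^{-2*t}, 3*t*e^{-2*t}], [2*t*e^{-2*t}, -t*e^{-2*t}, (1 - t)*e^{-2*t}]]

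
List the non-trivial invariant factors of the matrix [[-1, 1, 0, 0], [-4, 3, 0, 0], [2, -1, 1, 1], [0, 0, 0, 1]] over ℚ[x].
(x - 1)^2, (x - 1)^2

The Jordan structure of A has elementary divisors (x - 1)^2, (x - 1)^2. Arranging the block sizes at each eigenvalue in decreasing order and taking row products gives the invariant factors.

Invariant factors (smallest first, each dividing the next): (x - 1)^2, (x - 1)^2.

Check: the last factor (x - 1)^2 is the minimal polynomial, and the product (x - 1)^4 is the characteristic polynomial.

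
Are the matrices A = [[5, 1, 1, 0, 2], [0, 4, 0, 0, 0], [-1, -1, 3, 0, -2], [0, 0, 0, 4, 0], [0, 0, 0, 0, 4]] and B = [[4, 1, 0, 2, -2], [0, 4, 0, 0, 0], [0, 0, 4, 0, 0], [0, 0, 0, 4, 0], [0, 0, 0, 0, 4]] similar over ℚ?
Two matrices over a field are similar if and only if they have the same invariant factors.

Both A and B have characteristic polynomial (x - 4)^5 and minimal polynomial (x - 4)^2. Computing further, both have invariant factors x - 4, x - 4, x - 4, (x - 4)^2. Hence A and B are similar.

Yes.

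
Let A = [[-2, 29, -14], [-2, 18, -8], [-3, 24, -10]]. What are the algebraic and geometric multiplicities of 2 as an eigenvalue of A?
algebraic multiplicity 3, geometric multiplicity 1

The characteristic polynomial is (x - 2)^3, so the factor x - 2 appears with exponent 3: the algebraic multiplicity is 3.

rank(A - 2I) = 2, so the eigenspace has dimension 3 - 2 = 1: the geometric multiplicity is 1.

Since 1 < 3, A is not diagonalizable.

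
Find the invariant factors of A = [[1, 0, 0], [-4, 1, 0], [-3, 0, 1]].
The Jordan structure of A has elementary divisors (x - 1)^2, (x - 1). Arranging the block sizes at each eigenvalue in decreasing order and taking row products gives the invariant factors.

Invariant factors (smallest first, each dividing the next): x - 1, (x - 1)^2.

Check: the last factor (x - 1)^2 is the minimal polynomial, and the product (x - 1)^3 is the characteristic polynomial.

x - 1, (x - 1)^2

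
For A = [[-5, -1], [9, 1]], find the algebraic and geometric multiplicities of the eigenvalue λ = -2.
The characteristic polynomial is (x + 2)^2, so the factor x + 2 appears with exponent 2: the algebraic multiplicity is 2.

rank(A + 2I) = 1, so the eigenspace has dimension 2 - 1 = 1: the geometric multiplicity is 1.

Since 1 < 2, A is not diagonalizable.

algebraic multiplicity 2, geometric multiplicity 1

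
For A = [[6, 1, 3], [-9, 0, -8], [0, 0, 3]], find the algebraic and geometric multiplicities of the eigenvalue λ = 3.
algebraic multiplicity 3, geometric multiplicity 1

The characteristic polynomial is (x - 3)^3, so the factor x - 3 appears with exponent 3: the algebraic multiplicity is 3.

rank(A - 3I) = 2, so the eigenspace has dimension 3 - 2 = 1: the geometric multiplicity is 1.

Since 1 < 3, A is not diagonalizable.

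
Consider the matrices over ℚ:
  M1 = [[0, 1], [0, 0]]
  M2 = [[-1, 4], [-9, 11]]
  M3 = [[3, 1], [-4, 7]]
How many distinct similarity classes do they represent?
2 classes: {M1}, {M2, M3}

Characteristic polynomials: χ_{M1} = x^2, χ_{M2} = (x - 5)^2, χ_{M3} = (x - 5)^2.

{M1}: invariant factors x^2.

{M2, M3}: invariant factors (x - 5)^2.

Matrices are similar if and only if their invariant-factor lists agree; the partition into similarity classes is {M1}, {M2, M3}.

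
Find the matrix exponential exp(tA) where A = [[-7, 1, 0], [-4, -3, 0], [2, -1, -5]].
e^{tA} = [[(1 - 2*t)*e^{-5*t}, t*e^{-5*t}, 0], [-4*t*e^{-5*t}, (2*t + 1)*e^{-5*t}, 0], [2*t*e^{-5*t}, -t*e^{-5*t}, e^{-5*t}]]

A has Jordan form J = [[-5, 1, 0], [0, -5, 0], [0, 0, -5]] with A = PJP^{-1}, so e^{tA} = P e^{tJ} P^{-1}.

For a Jordan block J_k(λ), e^{tJ_k(λ)} = e^{λt} · (I + tN + t^2 N^2/2! + ... + t^{k-1} N^{k-1}/(k-1)!) where N is the nilpotent superdiagonal part.

Assembling the blocks and conjugating back gives the entries of e^{tA} as shown above.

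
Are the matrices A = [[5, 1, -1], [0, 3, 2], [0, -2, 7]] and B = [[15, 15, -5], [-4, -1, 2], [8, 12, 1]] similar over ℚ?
Two matrices over a field are similar if and only if they have the same invariant factors.

Both A and B have characteristic polynomial (x - 5)^3 and minimal polynomial (x - 5)^2. Computing further, both have invariant factors x - 5, (x - 5)^2. Hence A and B are similar.

Yes.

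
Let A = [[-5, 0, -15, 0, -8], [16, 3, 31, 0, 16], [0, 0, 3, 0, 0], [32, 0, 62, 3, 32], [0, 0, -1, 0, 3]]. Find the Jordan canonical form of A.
J = [[-5, 0, 0, 0, 0], [0, 3, 1, 0, 0], [0, 0, 3, 0, 0], [0, 0, 0, 3, 0], [0, 0, 0, 0, 3]]

The characteristic polynomial is det(xI - A) = (x - 3)^4(x + 5), so the eigenvalues are -5 (algebraic multiplicity 1), 3 (algebraic multiplicity 4).

For λ = -5: algebraic multiplicity 1 gives one 1×1 block.

For λ = 3: rank(A - 3I) = 2, rank((A - 3I)^2) = 1. The eigenspace has dimension 5 - 2 = 3, so there are 3 Jordan blocks; the rank sequence gives block sizes [2, 1, 1].

Assembling the blocks gives the Jordan form J above.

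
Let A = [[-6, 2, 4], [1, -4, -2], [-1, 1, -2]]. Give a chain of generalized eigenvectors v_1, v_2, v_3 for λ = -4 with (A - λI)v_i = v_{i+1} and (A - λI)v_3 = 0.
We seek v_1 ∈ ker((A + 4I)^3) \ ker((A + 4I)^2), then set v_{i+1} = (A + 4I) v_i.

One such chain is v_1 = [[1, 0, 0]]^T, v_2 = [[-2, 1, -1]]^T, v_3 = [[2, 0, 1]]^T. Check: (A + 4I) v_3 = [[0, 0, 0]]^T = 0.

v_1 = [[1, 0, 0]]^T, v_2 = [[-2, 1, -1]]^T, v_3 = [[2, 0, 1]]^T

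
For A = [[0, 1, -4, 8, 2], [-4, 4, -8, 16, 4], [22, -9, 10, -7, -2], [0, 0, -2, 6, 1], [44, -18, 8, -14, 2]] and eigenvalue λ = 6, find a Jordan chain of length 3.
v_1 = [[0, 0, 0, 0, 1]]^T, v_2 = [[2, 4, -2, 1, -4]]^T, v_3 = [[0, 0, 1, 0, 2]]^T

We seek v_1 ∈ ker((A - 6I)^3) \ ker((A - 6I)^2), then set v_{i+1} = (A - 6I) v_i.

One such chain is v_1 = [[0, 0, 0, 0, 1]]^T, v_2 = [[2, 4, -2, 1, -4]]^T, v_3 = [[0, 0, 1, 0, 2]]^T. Check: (A - 6I) v_3 = [[0, 0, 0, 0, 0]]^T = 0.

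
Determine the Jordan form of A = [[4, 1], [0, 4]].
J = [[4, 1], [0, 4]]

The characteristic polynomial is det(xI - A) = (x - 4)^2, so the eigenvalues are 4 (algebraic multiplicity 2).

For λ = 4: rank(A - 4I) = 1, rank((A - 4I)^2) = 0. The eigenspace has dimension 2 - 1 = 1, so there is 1 Jordan block; the rank sequence gives block sizes [2].

Assembling the blocks gives the Jordan form J above.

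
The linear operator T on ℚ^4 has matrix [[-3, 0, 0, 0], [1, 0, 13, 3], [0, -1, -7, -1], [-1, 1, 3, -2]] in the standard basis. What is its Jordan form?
The characteristic polynomial is det(xI - A) = (x + 3)^4, so the eigenvalues are -3 (algebraic multiplicity 4).

For λ = -3: rank(A + 3I) = 2, rank((A + 3I)^2) = 1, rank((A + 3I)^3) = 0. The eigenspace has dimension 4 - 2 = 2, so there are 2 Jordan blocks; the rank sequence gives block sizes [3, 1].

Assembling the blocks gives the Jordan form J above.

J = [[-3, 1, 0, 0], [0, -3, 1, 0], [0, 0, -3, 0], [0, 0, 0, -3]]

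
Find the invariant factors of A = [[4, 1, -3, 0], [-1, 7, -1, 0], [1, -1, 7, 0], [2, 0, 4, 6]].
x - 6, (x - 6)^3

The Jordan structure of A has elementary divisors (x - 6)^3, (x - 6). Arranging the block sizes at each eigenvalue in decreasing order and taking row products gives the invariant factors.

Invariant factors (smallest first, each dividing the next): x - 6, (x - 6)^3.

Check: the last factor (x - 6)^3 is the minimal polynomial, and the product (x - 6)^4 is the characteristic polynomial.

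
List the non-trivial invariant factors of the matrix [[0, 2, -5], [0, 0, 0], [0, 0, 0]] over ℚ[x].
The Jordan structure of A has elementary divisors x^2, x. Arranging the block sizes at each eigenvalue in decreasing order and taking row products gives the invariant factors.

Invariant factors (smallest first, each dividing the next): x, x^2.

Check: the last factor x^2 is the minimal polynomial, and the product x^3 is the characteristic polynomial.

x, x^2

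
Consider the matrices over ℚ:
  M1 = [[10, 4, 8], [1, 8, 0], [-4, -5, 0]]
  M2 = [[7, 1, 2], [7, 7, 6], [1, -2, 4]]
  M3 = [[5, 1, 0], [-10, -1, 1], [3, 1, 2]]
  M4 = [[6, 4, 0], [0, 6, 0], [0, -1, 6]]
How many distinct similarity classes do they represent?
Characteristic polynomials: χ_{M1} = (x - 6)^3, χ_{M2} = (x - 6)^3, χ_{M3} = (x - 2)^3, χ_{M4} = (x - 6)^3.

{M1, M2}: invariant factors (x - 6)^3.

{M3}: invariant factors (x - 2)^3.

{M4}: invariant factors x - 6, (x - 6)^2.

Matrices are similar if and only if their invariant-factor lists agree; the partition into similarity classes is {M1, M2}, {M3}, {M4}.

3 classes: {M1, M2}, {M3}, {M4}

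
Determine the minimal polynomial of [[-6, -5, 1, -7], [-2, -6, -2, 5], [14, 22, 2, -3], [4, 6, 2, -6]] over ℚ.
m_A(x) = (x + 4)^2

The characteristic polynomial factors as (x + 4)^4. The minimal polynomial is ∏(x - λ)^{k_λ} where k_λ is the size of the largest Jordan block at λ.

For λ = -4: rank(A + 4I) = 2, and the largest Jordan block has size 2 (the smallest k with rank((A + 4I)^k) = rank((A + 4I)^(k+1))).

So m_A(x) = (x + 4)^2.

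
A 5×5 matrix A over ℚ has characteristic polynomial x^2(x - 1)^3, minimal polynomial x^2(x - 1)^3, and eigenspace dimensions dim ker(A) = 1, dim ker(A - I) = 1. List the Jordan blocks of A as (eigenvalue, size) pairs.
Jordan blocks: (0, 2), (1, 3)

λ = 0: algebraic multiplicity 2 (exponent in χ_A), largest block size 2 (exponent in m_A), 1 block (geometric multiplicity). This forces block sizes [2].
λ = 1: algebraic multiplicity 3 (exponent in χ_A), largest block size 3 (exponent in m_A), 1 block (geometric multiplicity). This forces block sizes [3].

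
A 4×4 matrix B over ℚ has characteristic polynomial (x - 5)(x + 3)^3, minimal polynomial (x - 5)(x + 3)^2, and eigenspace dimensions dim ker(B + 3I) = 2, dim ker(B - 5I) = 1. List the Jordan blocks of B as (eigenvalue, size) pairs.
Jordan blocks: (-3, 2), (-3, 1), (5, 1)

λ = -3: algebraic multiplicity 3 (exponent in χ_B), largest block size 2 (exponent in m_B), 2 blocks (geometric multiplicity). These force block sizes [2, 1].
λ = 5: algebraic multiplicity 1 (exponent in χ_B), largest block size 1 (exponent in m_B), 1 block (geometric multiplicity). This forces block sizes [1].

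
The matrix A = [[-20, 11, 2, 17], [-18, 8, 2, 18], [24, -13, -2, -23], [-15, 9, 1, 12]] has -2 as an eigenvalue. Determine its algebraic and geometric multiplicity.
The characteristic polynomial is (x - 4)(x + 2)^3, so the factor x + 2 appears with exponent 3: the algebraic multiplicity is 3.

rank(A + 2I) = 3, so the eigenspace has dimension 4 - 3 = 1: the geometric multiplicity is 1.

Since 1 < 3, A is not diagonalizable.

algebraic multiplicity 3, geometric multiplicity 1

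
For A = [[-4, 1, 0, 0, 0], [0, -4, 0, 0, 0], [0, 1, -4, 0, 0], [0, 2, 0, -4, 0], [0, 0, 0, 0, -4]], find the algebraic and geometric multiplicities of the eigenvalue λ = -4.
algebraic multiplicity 5, geometric multiplicity 4

The characteristic polynomial is (x + 4)^5, so the factor x + 4 appears with exponent 5: the algebraic multiplicity is 5.

rank(A + 4I) = 1, so the eigenspace has dimension 5 - 1 = 4: the geometric multiplicity is 4.

Since 4 < 5, A is not diagonalizable.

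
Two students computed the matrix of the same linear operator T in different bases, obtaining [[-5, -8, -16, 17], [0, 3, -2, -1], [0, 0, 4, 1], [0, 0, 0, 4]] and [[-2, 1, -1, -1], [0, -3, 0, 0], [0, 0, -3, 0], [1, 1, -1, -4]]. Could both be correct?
trace(A) = 6 but trace(B) = -12. The trace is a similarity invariant, so A and B are not similar.

No.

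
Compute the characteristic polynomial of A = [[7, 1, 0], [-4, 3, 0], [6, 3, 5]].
χ_A(x) = (x - 5)^3

xI - A = [[x - 7, -1, 0], [4, x - 3, 0], [-6, -3, x - 5]].

Expanding det(xI - A) along the first row:
det(xI - A) = + (x - 7)·det([[x - 3, 0], [-3, x - 5]]) - (-1)·det([[4, 0], [-6, x - 5]]) + (0)·det([[4, x - 3], [-6, -3]]).

Evaluating gives χ_A(x) = x^3 - 15x^2 + 75x - 125 = (x - 5)^3.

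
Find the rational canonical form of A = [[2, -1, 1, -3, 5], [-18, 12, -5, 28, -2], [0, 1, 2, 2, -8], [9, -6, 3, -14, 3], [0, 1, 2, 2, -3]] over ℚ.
R = [[0, -5, 0, 0, 0], [1, 0, 0, 0, 0], [0, 0, 0, 0, -5], [0, 0, 1, 0, -5], [0, 0, 0, 1, -1]]

The invariant factors of A (the non-unit diagonal entries of the Smith normal form of xI - A over ℚ[x]) are x^2 + 5, (x + 1)(x^2 + 5), each dividing the next. The characteristic polynomial is their product, (x + 1)(x^2 + 5)^2.

The rational canonical form is the block-diagonal matrix of companion matrices C(f_i):
R = [[0, -5, 0, 0, 0], [1, 0, 0, 0, 0], [0, 0, 0, 0, -5], [0, 0, 1, 0, -5], [0, 0, 0, 1, -1]].

Note the characteristic polynomial does not split into linear factors over ℚ, so A has no Jordan form over ℚ; the rational canonical form exists over any field.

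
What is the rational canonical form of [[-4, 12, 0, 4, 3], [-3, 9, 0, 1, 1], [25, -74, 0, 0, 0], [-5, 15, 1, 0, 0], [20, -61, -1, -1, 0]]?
The invariant factors of A (the non-unit diagonal entries of the Smith normal form of xI - A over ℚ[x]) are (x - 5)(x^2 + 3)^2, each dividing the next. The characteristic polynomial is their product, (x - 5)(x^2 + 3)^2.

The rational canonical form is the block-diagonal matrix of companion matrices C(f_i):
R = [[0, 0, 0, 0, 45], [1, 0, 0, 0, -9], [0, 1, 0, 0, 30], [0, 0, 1, 0, -6], [0, 0, 0, 1, 5]].

Note the characteristic polynomial does not split into linear factors over ℚ, so A has no Jordan form over ℚ; the rational canonical form exists over any field.

R = [[0, 0, 0, 0, 45], [1, 0, 0, 0, -9], [0, 1, 0, 0, 30], [0, 0, 1, 0, -6], [0, 0, 0, 1, 5]]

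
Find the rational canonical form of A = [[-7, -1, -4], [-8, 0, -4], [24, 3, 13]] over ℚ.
R = [[1, 0, 0], [0, 0, -4], [0, 1, 5]]

The invariant factors of A (the non-unit diagonal entries of the Smith normal form of xI - A over ℚ[x]) are x - 1, (x - 4)(x - 1), each dividing the next. The characteristic polynomial is their product, (x - 4)(x - 1)^2.

The rational canonical form is the block-diagonal matrix of companion matrices C(f_i):
R = [[1, 0, 0], [0, 0, -4], [0, 1, 5]].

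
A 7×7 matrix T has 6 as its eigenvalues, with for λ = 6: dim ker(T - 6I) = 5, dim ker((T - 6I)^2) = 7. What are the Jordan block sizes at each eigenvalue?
Jordan blocks: (6, 2), (6, 2), (6, 1), (6, 1), (6, 1)

λ = 6: successive nullity increments [5, 2] count blocks of size ≥ k; block sizes are [2, 2, 1, 1, 1].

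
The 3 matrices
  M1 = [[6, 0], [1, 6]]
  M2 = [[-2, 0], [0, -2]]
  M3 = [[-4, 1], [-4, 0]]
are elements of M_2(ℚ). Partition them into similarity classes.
3 classes: {M1}, {M2}, {M3}

Characteristic polynomials: χ_{M1} = (x - 6)^2, χ_{M2} = (x + 2)^2, χ_{M3} = (x + 2)^2.

{M1}: invariant factors (x - 6)^2.

{M2}: invariant factors x + 2, x + 2.

{M3}: invariant factors (x + 2)^2.

Matrices are similar if and only if their invariant-factor lists agree; the partition into similarity classes is {M1}, {M2}, {M3}.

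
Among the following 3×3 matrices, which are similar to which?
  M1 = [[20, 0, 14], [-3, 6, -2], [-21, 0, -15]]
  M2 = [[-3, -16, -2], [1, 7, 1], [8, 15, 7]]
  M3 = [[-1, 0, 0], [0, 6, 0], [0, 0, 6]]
2 classes: {M1, M2}, {M3}

Characteristic polynomials: χ_{M1} = (x - 6)^2(x + 1), χ_{M2} = (x - 6)^2(x + 1), χ_{M3} = (x - 6)^2(x + 1).

{M1, M2}: invariant factors (x - 6)^2(x + 1).

{M3}: invariant factors x - 6, (x - 6)(x + 1).

Matrices are similar if and only if their invariant-factor lists agree; the partition into similarity classes is {M1, M2}, {M3}.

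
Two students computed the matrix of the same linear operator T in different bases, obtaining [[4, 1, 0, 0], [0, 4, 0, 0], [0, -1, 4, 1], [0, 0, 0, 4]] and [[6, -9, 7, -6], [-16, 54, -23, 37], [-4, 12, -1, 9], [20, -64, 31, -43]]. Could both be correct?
Yes.

Two matrices over a field are similar if and only if they have the same invariant factors.

Both A and B have characteristic polynomial (x - 4)^4 and minimal polynomial (x - 4)^2. Computing further, both have invariant factors (x - 4)^2, (x - 4)^2. Hence A and B are similar.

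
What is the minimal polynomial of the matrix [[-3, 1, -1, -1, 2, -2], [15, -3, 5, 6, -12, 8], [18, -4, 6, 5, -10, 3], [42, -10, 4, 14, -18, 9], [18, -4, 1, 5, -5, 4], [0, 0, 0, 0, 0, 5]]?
m_A(x) = x^2(x - 5)^2(x - 2)^2

The characteristic polynomial factors as x^2(x - 5)^2(x - 2)^2. The minimal polynomial is ∏(x - λ)^{k_λ} where k_λ is the size of the largest Jordan block at λ.

For λ = 0: rank(A) = 5, and the largest Jordan block has size 2 (the smallest k with rank(A^k) = rank(A^(k+1))).
For λ = 2: rank(A - 2I) = 5, and the largest Jordan block has size 2 (the smallest k with rank((A - 2I)^k) = rank((A - 2I)^(k+1))).
For λ = 5: rank(A - 5I) = 5, and the largest Jordan block has size 2 (the smallest k with rank((A - 5I)^k) = rank((A - 5I)^(k+1))).

So m_A(x) = x^2(x - 5)^2(x - 2)^2.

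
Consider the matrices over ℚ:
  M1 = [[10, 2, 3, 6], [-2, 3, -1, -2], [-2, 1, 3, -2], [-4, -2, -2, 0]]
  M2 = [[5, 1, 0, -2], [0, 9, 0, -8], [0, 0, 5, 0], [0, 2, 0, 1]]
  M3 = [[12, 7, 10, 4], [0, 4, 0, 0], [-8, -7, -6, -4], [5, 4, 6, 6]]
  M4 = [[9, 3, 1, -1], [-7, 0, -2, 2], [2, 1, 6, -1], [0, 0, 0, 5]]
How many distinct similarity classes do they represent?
Characteristic polynomials: χ_{M1} = (x - 4)^4, χ_{M2} = (x - 5)^4, χ_{M3} = (x - 4)^4, χ_{M4} = (x - 5)^4.

{M1, M3}: invariant factors x - 4, (x - 4)^3.

{M2}: invariant factors x - 5, x - 5, (x - 5)^2.

{M4}: invariant factors x - 5, (x - 5)^3.

Matrices are similar if and only if their invariant-factor lists agree; the partition into similarity classes is {M1, M3}, {M2}, {M4}.

3 classes: {M1, M3}, {M2}, {M4}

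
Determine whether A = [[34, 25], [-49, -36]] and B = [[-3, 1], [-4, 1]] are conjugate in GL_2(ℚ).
Two matrices over a field are similar if and only if they have the same invariant factors.

Both A and B have characteristic polynomial (x + 1)^2 and minimal polynomial (x + 1)^2. Computing further, both have invariant factors (x + 1)^2. Hence A and B are similar.

Yes.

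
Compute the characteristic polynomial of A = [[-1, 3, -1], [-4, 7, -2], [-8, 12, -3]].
χ_A(x) = (x - 1)^3

xI - A = [[x + 1, -3, 1], [4, x - 7, 2], [8, -12, x + 3]].

Expanding det(xI - A) along the first row:
det(xI - A) = + (x + 1)·det([[x - 7, 2], [-12, x + 3]]) - (-3)·det([[4, 2], [8, x + 3]]) + (1)·det([[4, x - 7], [8, -12]]).

Evaluating gives χ_A(x) = x^3 - 3x^2 + 3x - 1 = (x - 1)^3.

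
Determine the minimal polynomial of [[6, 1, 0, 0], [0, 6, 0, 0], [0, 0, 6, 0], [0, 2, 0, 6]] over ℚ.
m_A(x) = (x - 6)^2

The characteristic polynomial factors as (x - 6)^4. The minimal polynomial is ∏(x - λ)^{k_λ} where k_λ is the size of the largest Jordan block at λ.

For λ = 6: rank(A - 6I) = 1, and the largest Jordan block has size 2 (the smallest k with rank((A - 6I)^k) = rank((A - 6I)^(k+1))).

So m_A(x) = (x - 6)^2.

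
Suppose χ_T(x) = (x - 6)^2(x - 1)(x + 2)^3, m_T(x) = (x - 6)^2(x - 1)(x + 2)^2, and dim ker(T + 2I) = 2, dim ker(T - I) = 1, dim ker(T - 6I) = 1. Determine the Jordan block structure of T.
λ = -2: algebraic multiplicity 3 (exponent in χ_T), largest block size 2 (exponent in m_T), 2 blocks (geometric multiplicity). These force block sizes [2, 1].
λ = 1: algebraic multiplicity 1 (exponent in χ_T), largest block size 1 (exponent in m_T), 1 block (geometric multiplicity). This forces block sizes [1].
λ = 6: algebraic multiplicity 2 (exponent in χ_T), largest block size 2 (exponent in m_T), 1 block (geometric multiplicity). This forces block sizes [2].

Jordan blocks: (-2, 2), (-2, 1), (1, 1), (6, 2)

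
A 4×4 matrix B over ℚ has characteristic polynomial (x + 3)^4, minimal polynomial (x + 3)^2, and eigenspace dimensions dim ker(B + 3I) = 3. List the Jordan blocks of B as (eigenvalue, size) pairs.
Jordan blocks: (-3, 2), (-3, 1), (-3, 1)

λ = -3: algebraic multiplicity 4 (exponent in χ_B), largest block size 2 (exponent in m_B), 3 blocks (geometric multiplicity). These force block sizes [2, 1, 1].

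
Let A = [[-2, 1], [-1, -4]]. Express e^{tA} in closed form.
e^{tA} = [[(t + 1)*e^{-3*t}, t*e^{-3*t}], [-t*e^{-3*t}, (1 - t)*e^{-3*t}]]

A has Jordan form J = [[-3, 1], [0, -3]] with A = PJP^{-1}, so e^{tA} = P e^{tJ} P^{-1}.

For a Jordan block J_k(λ), e^{tJ_k(λ)} = e^{λt} · (I + tN + t^2 N^2/2! + ... + t^{k-1} N^{k-1}/(k-1)!) where N is the nilpotent superdiagonal part.

Assembling the blocks and conjugating back gives the entries of e^{tA} as shown above.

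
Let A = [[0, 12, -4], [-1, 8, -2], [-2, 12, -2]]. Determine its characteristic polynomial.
xI - A = [[x, -12, 4], [1, x - 8, 2], [2, -12, x + 2]].

Expanding det(xI - A) along the first row:
det(xI - A) = + (x)·det([[x - 8, 2], [-12, x + 2]]) - (-12)·det([[1, 2], [2, x + 2]]) + (4)·det([[1, x - 8], [2, -12]]).

Evaluating gives χ_A(x) = x^3 - 6x^2 + 12x - 8 = (x - 2)^3.

χ_A(x) = (x - 2)^3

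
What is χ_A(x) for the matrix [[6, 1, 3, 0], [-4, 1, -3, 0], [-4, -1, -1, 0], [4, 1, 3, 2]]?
χ_A(x) = (x - 2)^4

xI - A = [[x - 6, -1, -3, 0], [4, x - 1, 3, 0], [4, 1, x + 1, 0], [-4, -1, -3, x - 2]].

Expanding det(xI - A) along the first row:
det(xI - A) = + (x - 6)·det([[x - 1, 3, 0], [1, x + 1, 0], [-1, -3, x - 2]]) - (-1)·det([[4, 3, 0], [4, x + 1, 0], [-4, -3, x - 2]]) + (-3)·det([[4, x - 1, 0], [4, 1, 0], [-4, -1, x - 2]]) - (0)·det([[4, x - 1, 3], [4, 1, x + 1], [-4, -1, -3]]).

Evaluating gives χ_A(x) = x^4 - 8x^3 + 24x^2 - 32x + 16 = (x - 2)^4.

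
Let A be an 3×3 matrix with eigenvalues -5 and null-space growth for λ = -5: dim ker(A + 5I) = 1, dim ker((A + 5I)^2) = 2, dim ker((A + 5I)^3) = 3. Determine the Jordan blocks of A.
Jordan blocks: (-5, 3)

λ = -5: successive nullity increments [1, 1, 1] count blocks of size ≥ k; block sizes are [3].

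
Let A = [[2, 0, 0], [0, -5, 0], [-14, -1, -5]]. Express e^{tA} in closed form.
A has Jordan form J = [[-5, 1, 0], [0, -5, 0], [0, 0, 2]] with A = PJP^{-1}, so e^{tA} = P e^{tJ} P^{-1}.

For a Jordan block J_k(λ), e^{tJ_k(λ)} = e^{λt} · (I + tN + t^2 N^2/2! + ... + t^{k-1} N^{k-1}/(k-1)!) where N is the nilpotent superdiagonal part.

Assembling the blocks and conjugating back gives the entries of e^{tA} as shown above.

e^{tA} = [[e^{2*t}, 0, 0], [0, e^{-5*t}, 0], [2*(1 - e^{7*t})*e^{-5*t}, -t*e^{-5*t}, e^{-5*t}]]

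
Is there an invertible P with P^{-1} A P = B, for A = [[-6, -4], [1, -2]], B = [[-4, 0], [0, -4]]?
No.

Both have characteristic polynomial (x + 4)^2, but the minimal polynomial of A is (x + 4)^2 while the minimal polynomial of B is x + 4. The minimal polynomial is a similarity invariant, so A and B are not similar.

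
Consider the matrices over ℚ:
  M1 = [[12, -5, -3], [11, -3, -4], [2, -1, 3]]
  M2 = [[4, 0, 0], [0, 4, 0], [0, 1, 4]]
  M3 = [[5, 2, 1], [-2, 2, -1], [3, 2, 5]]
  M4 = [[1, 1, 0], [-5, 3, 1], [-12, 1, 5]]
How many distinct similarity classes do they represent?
3 classes: {M1, M3}, {M2}, {M4}

Characteristic polynomials: χ_{M1} = (x - 4)^3, χ_{M2} = (x - 4)^3, χ_{M3} = (x - 4)^3, χ_{M4} = (x - 3)^3.

{M1, M3}: invariant factors (x - 4)^3.

{M2}: invariant factors x - 4, (x - 4)^2.

{M4}: invariant factors (x - 3)^3.

Matrices are similar if and only if their invariant-factor lists agree; the partition into similarity classes is {M1, M3}, {M2}, {M4}.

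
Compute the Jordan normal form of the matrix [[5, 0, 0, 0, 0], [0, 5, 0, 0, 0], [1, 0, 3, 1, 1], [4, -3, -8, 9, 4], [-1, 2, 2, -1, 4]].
The characteristic polynomial is det(xI - A) = (x - 6)(x - 5)^4, so the eigenvalues are 5 (algebraic multiplicity 4), 6 (algebraic multiplicity 1).

For λ = 5: rank(A - 5I) = 2, rank((A - 5I)^2) = 1. The eigenspace has dimension 5 - 2 = 3, so there are 3 Jordan blocks; the rank sequence gives block sizes [2, 1, 1].

For λ = 6: algebraic multiplicity 1 gives one 1×1 block.

Assembling the blocks gives the Jordan form J above.

J = [[5, 1, 0, 0, 0], [0, 5, 0, 0, 0], [0, 0, 5, 0, 0], [0, 0, 0, 5, 0], [0, 0, 0, 0, 6]]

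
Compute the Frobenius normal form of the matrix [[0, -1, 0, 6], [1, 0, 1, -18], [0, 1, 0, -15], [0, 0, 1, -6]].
R = [[0, 0, 0, -9], [1, 0, 0, -18], [0, 1, 0, -15], [0, 0, 1, -6]]

The invariant factors of A (the non-unit diagonal entries of the Smith normal form of xI - A over ℚ[x]) are (x^2 + 3x + 3)^2, each dividing the next. The characteristic polynomial is their product, (x^2 + 3x + 3)^2.

The rational canonical form is the block-diagonal matrix of companion matrices C(f_i):
R = [[0, 0, 0, -9], [1, 0, 0, -18], [0, 1, 0, -15], [0, 0, 1, -6]].

Note the characteristic polynomial does not split into linear factors over ℚ, so A has no Jordan form over ℚ; the rational canonical form exists over any field.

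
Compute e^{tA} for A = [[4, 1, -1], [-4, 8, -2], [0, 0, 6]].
A has Jordan form J = [[6, 1, 0], [0, 6, 0], [0, 0, 6]] with A = PJP^{-1}, so e^{tA} = P e^{tJ} P^{-1}.

For a Jordan block J_k(λ), e^{tJ_k(λ)} = e^{λt} · (I + tN + t^2 N^2/2! + ... + t^{k-1} N^{k-1}/(k-1)!) where N is the nilpotent superdiagonal part.

Assembling the blocks and conjugating back gives the entries of e^{tA} as shown above.

e^{tA} = [[(1 - 2*t)*e^{6*t}, t*e^{6*t}, -t*e^{6*t}], [-4*t*e^{6*t}, (2*t + 1)*e^{6*t}, -2*t*e^{6*t}], [0, 0, e^{6*t}]]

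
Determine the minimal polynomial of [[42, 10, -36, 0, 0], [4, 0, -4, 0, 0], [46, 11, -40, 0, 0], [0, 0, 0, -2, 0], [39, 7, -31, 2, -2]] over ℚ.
m_A(x) = (x - 6)(x + 2)^3

The characteristic polynomial factors as (x - 6)(x + 2)^4. The minimal polynomial is ∏(x - λ)^{k_λ} where k_λ is the size of the largest Jordan block at λ.

For λ = -2: rank(A + 2I) = 3, and the largest Jordan block has size 3 (the smallest k with rank((A + 2I)^k) = rank((A + 2I)^(k+1))).
For λ = 6: rank(A - 6I) = 4, and the largest Jordan block has size 1 (the smallest k with rank((A - 6I)^k) = rank((A - 6I)^(k+1))).

So m_A(x) = (x - 6)(x + 2)^3.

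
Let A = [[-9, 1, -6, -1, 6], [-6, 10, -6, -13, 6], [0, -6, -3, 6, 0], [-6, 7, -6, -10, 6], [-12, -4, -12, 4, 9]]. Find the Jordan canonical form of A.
The characteristic polynomial is det(xI - A) = (x - 3)^2(x + 3)^3, so the eigenvalues are -3 (algebraic multiplicity 3), 3 (algebraic multiplicity 2).

For λ = -3: rank(A + 3I) = 2. The eigenspace has dimension 5 - 2 = 3, so there are 3 Jordan blocks; the rank sequence gives block sizes [1, 1, 1].

For λ = 3: rank(A - 3I) = 4, rank((A - 3I)^2) = 3. The eigenspace has dimension 5 - 4 = 1, so there is 1 Jordan block; the rank sequence gives block sizes [2].

Assembling the blocks gives the Jordan form J above.

J = [[-3, 0, 0, 0, 0], [0, -3, 0, 0, 0], [0, 0, -3, 0, 0], [0, 0, 0, 3, 1], [0, 0, 0, 0, 3]]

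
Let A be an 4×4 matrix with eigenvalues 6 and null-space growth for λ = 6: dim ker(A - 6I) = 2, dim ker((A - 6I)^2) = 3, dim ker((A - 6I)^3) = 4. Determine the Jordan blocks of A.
λ = 6: successive nullity increments [2, 1, 1] count blocks of size ≥ k; block sizes are [3, 1].

Jordan blocks: (6, 3), (6, 1)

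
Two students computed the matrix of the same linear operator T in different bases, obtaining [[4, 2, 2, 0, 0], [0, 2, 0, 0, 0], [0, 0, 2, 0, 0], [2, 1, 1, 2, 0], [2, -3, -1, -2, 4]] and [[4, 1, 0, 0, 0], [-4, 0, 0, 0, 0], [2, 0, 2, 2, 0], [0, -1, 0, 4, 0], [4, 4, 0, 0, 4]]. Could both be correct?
Two matrices over a field are similar if and only if they have the same invariant factors.

Both A and B have characteristic polynomial (x - 4)^2(x - 2)^3 and minimal polynomial (x - 4)(x - 2)^2. Computing further, both have invariant factors (x - 4)(x - 2), (x - 4)(x - 2)^2. Hence A and B are similar.

Yes.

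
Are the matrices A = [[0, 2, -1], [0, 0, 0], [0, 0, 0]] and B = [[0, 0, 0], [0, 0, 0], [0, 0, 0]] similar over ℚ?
Both have characteristic polynomial x^3, but the minimal polynomial of A is x^2 while the minimal polynomial of B is x. The minimal polynomial is a similarity invariant, so A and B are not similar.

No.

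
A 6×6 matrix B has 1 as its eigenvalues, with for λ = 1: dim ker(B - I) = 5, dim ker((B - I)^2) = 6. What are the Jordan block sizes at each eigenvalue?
λ = 1: successive nullity increments [5, 1] count blocks of size ≥ k; block sizes are [2, 1, 1, 1, 1].

Jordan blocks: (1, 2), (1, 1), (1, 1), (1, 1), (1, 1)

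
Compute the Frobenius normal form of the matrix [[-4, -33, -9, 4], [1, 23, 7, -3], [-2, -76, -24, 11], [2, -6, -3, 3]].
The invariant factors of A (the non-unit diagonal entries of the Smith normal form of xI - A over ℚ[x]) are x^2 + x - 5, x^2 + x - 5, each dividing the next. The characteristic polynomial is their product, (x^2 + x - 5)^2.

The rational canonical form is the block-diagonal matrix of companion matrices C(f_i):
R = [[0, 5, 0, 0], [1, -1, 0, 0], [0, 0, 0, 5], [0, 0, 1, -1]].

Note the characteristic polynomial does not split into linear factors over ℚ, so A has no Jordan form over ℚ; the rational canonical form exists over any field.

R = [[0, 5, 0, 0], [1, -1, 0, 0], [0, 0, 0, 5], [0, 0, 1, -1]]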